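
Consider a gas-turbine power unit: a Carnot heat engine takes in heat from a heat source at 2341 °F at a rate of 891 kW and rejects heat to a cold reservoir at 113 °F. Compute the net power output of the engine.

T_H = 2341 °F → (2341 − 32) × 5/9 = 1282.78 °C = 1555.93 K.
T_C = 113 °F → (113 − 32) × 5/9 = 45.00 °C = 318.15 K.
For a reversible engine, η = 1 − T_C/T_H = 1 − 318.15/1555.93 = 0.7955.
W = η·Q_H = 0.7955 × 891 = 709 kW.

Ẇ ≈ 709 kW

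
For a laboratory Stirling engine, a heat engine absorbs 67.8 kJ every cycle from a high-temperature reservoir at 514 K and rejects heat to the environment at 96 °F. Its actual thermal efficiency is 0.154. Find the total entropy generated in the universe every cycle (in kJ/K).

T_C = 96 °F → (96 − 32) × 5/9 = 35.56 °C = 308.71 K.
W = η·Q_H = 0.154 × 67.8 = 10.44 kJ, so Q_C = Q_H − W = 57.36 kJ.
The hot reservoir loses entropy Q_H/T_H = 67.8/514.00 = 0.1319 kJ/K; the cold reservoir gains Q_C/T_C = 57.36/308.71 = 0.1858 kJ/K.
ΔS_univ = −Q_H/T_H + Q_C/T_C = 0.0539 kJ/K (> 0, since η = 0.154 < η_Carnot = 0.399).

ΔS_univ ≈ 0.0539 kJ/K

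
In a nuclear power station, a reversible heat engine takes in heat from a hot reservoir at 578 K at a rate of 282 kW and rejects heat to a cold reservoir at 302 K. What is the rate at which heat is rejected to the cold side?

Q̇_C ≈ 147 kW

The Carnot efficiency is η = 1 − T_C/T_H = 1 − 302.00/578.00 = 0.4775.
For a reversible cycle Q_C/Q_H = T_C/T_H, so Q_C = 282 × 302.00/578.00 = 147 kW.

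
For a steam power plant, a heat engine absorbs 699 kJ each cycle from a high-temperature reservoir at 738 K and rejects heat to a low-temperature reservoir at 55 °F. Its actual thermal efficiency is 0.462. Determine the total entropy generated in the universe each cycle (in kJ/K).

ΔS_univ ≈ 0.368 kJ/K

T_C = 55 °F → (55 − 32) × 5/9 = 12.78 °C = 285.93 K.
W = η·Q_H = 0.462 × 699 = 322.9 kJ, so Q_C = Q_H − W = 376.1 kJ.
Entropy balance on the reservoirs: −Q_H/T_H = -0.9472 kJ/K, +Q_C/T_C = 1.315 kJ/K.
ΔS_univ = −Q_H/T_H + Q_C/T_C = 0.368 kJ/K (> 0, since η = 0.462 < η_Carnot = 0.613).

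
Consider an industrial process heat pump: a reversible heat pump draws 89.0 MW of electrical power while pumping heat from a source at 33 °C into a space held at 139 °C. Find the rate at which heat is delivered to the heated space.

Q̇_H ≈ 346 MW

T_H = 139 °C → 139 + 273.15 = 412.15 K.
T_C = 33 °C → 33 + 273.15 = 306.15 K.
COP_HP = T_H/(T_H − T_C) = 412.15/106.00 = 3.8882.
Q_H = COP_HP · W = 3.8882 × 89.0 = 346 MW.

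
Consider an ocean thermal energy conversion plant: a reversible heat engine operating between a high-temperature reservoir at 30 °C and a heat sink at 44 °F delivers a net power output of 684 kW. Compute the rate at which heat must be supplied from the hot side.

T_H = 30 °C → 30 + 273.15 = 303.15 K.
T_C = 44 °F → (44 − 32) × 5/9 = 6.67 °C = 279.82 K.
Since the cycle is reversible, η = 1 − T_C/T_H = 1 − 279.82/303.15 = 0.0770.
Q_H = W/η = 684/0.0770 = 8890 kW.

Q̇_H ≈ 8890 kW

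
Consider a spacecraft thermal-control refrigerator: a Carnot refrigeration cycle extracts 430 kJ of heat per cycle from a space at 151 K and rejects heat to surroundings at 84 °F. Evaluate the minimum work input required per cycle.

T_H = 84 °F → (84 − 32) × 5/9 = 28.89 °C = 302.04 K.
For a reversible refrigerator, COP_R = T_C/(T_H − T_C) = 151.00/151.04 = 0.9997.
W = Q_C/COP_R = 430/0.9997 = 430 kJ.

W_in ≈ 430 kJ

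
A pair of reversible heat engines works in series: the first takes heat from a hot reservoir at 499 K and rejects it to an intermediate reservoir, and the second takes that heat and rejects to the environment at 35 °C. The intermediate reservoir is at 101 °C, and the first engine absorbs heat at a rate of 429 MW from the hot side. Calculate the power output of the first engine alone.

T_C = 35 °C → 35 + 273.15 = 308.15 K.
T_m = 101 °C → 101 + 273.15 = 374.15 K.
First-stage efficiency η₁ = 1 − T_m/T_H = 1 − 374.15/499.00 = 0.2502.
W₁ = η₁·Q_H = 0.2502 × 429 = 107 MW.

Ẇ₁ ≈ 107 MW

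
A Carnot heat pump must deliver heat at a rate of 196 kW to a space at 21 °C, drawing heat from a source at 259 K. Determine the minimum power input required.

Ẇ_in ≈ 23.4 kW

T_H = 21 °C → 21 + 273.15 = 294.15 K.
COP_HP = T_H/(T_H − T_C) = 294.15/35.15 = 8.3684.
W = Q_H/COP_HP = 196/8.3684 = 23.4 kW.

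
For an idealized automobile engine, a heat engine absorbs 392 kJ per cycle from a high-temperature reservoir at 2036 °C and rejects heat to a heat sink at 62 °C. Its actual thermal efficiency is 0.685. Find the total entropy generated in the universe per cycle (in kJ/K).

T_H = 2036 °C → 2036 + 273.15 = 2309.15 K.
T_C = 62 °C → 62 + 273.15 = 335.15 K.
W = η·Q_H = 0.685 × 392 = 268.5 kJ, so Q_C = Q_H − W = 123.5 kJ.
Entropy balance on the reservoirs: −Q_H/T_H = -0.1698 kJ/K, +Q_C/T_C = 0.3684 kJ/K.
ΔS_univ = −Q_H/T_H + Q_C/T_C = 0.199 kJ/K (> 0, since η = 0.685 < η_Carnot = 0.855).

ΔS_univ ≈ 0.199 kJ/K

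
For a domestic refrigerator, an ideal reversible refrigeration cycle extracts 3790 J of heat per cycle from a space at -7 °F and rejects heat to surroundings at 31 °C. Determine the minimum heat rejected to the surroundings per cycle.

T_H = 31 °C → 31 + 273.15 = 304.15 K.
T_C = -7 °F → (-7 − 32) × 5/9 = -21.67 °C = 251.48 K.
For a reversible cycle Q_H/Q_C = T_H/T_C, so Q_H = Q_C·T_H/T_C = 3790 × 304.15/251.48 = 4580 J.

Q_H ≈ 4580 J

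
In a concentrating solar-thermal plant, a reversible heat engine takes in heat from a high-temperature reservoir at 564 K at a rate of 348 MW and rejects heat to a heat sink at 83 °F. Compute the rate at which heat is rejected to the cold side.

Q̇_C ≈ 186.0 MW

T_C = 83 °F → (83 − 32) × 5/9 = 28.33 °C = 301.48 K.
Carnot efficiency: η = 1 − T_C/T_H = 1 − 301.48/564.00 = 0.4655.
For a reversible cycle Q_C/Q_H = T_C/T_H, so Q_C = 348 × 301.48/564.00 = 186.0 MW.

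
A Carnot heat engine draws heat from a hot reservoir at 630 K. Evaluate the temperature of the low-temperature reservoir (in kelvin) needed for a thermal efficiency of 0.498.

From η = 1 − T_C/T_H, T_C = T_H·(1 − η) = 630.00 × (1 − 0.498) = 316.3 K.

T_C ≈ 316.3 K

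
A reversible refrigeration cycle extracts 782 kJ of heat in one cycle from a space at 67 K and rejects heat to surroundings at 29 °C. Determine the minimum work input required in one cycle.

W_in ≈ 2745 kJ

T_H = 29 °C → 29 + 273.15 = 302.15 K.
COP_R = T_C/(T_H − T_C) = 67.00/235.15 = 0.2849.
W = Q_C/COP_R = 782/0.2849 = 2745 kJ.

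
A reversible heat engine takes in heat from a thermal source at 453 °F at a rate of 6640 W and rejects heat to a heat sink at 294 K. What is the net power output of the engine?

T_H = 453 °F → (453 − 32) × 5/9 = 233.89 °C = 507.04 K.
For a reversible engine, η = 1 − T_C/T_H = 1 − 294.00/507.04 = 0.4202.
W = η·Q_H = 0.4202 × 6640 = 2790 W.

Ẇ ≈ 2790 W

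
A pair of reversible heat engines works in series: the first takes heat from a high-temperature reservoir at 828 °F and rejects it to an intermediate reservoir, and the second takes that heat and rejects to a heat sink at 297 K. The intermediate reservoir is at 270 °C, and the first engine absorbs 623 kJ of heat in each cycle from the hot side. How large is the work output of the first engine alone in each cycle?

W₁ ≈ 150 kJ

T_H = 828 °F → (828 − 32) × 5/9 = 442.22 °C = 715.37 K.
T_m = 270 °C → 270 + 273.15 = 543.15 K.
First-stage efficiency η₁ = 1 − T_m/T_H = 1 − 543.15/715.37 = 0.2407.
W₁ = η₁·Q_H = 0.2407 × 623 = 150 kJ.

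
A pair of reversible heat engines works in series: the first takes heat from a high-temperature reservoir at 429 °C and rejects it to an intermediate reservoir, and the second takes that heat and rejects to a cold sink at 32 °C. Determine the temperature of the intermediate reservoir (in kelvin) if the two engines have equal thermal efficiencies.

T_m ≈ 463 K

T_H = 429 °C → 429 + 273.15 = 702.15 K.
T_C = 32 °C → 32 + 273.15 = 305.15 K.
Equal efficiencies require 1 − T_m/T_H = 1 − T_C/T_m, i.e. T_m/T_H = T_C/T_m, so T_m = √(T_H·T_C) = √(702.15 × 305.15) = 463 K.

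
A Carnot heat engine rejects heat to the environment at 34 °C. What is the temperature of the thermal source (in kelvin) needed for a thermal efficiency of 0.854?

T_H ≈ 2100 K

T_C = 34 °C → 34 + 273.15 = 307.15 K.
From η = 1 − T_C/T_H, solving for T_H gives T_H = T_C/(1 − η) = 307.15/(1 − 0.854) = 2100 K.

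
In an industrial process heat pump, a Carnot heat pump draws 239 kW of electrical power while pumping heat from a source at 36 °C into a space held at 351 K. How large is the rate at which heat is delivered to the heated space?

Q̇_H ≈ 2000 kW

T_C = 36 °C → 36 + 273.15 = 309.15 K.
For a reversible heat pump, COP_HP = T_H/(T_H − T_C) = 351.00/41.85 = 8.3871.
Q_H = COP_HP · W = 8.3871 × 239 = 2000 kW.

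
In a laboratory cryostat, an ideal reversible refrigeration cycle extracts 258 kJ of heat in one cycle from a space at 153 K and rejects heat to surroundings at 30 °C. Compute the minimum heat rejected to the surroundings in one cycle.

T_H = 30 °C → 30 + 273.15 = 303.15 K.
For a reversible cycle Q_H/Q_C = T_H/T_C, so Q_H = Q_C·T_H/T_C = 258 × 303.15/153.00 = 511 kJ.

Q_H ≈ 511 kJ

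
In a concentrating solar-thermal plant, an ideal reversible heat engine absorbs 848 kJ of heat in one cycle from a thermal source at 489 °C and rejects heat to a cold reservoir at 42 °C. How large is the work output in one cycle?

T_H = 489 °C → 489 + 273.15 = 762.15 K.
T_C = 42 °C → 42 + 273.15 = 315.15 K.
The Carnot efficiency is η = 1 − T_C/T_H = 1 − 315.15/762.15 = 0.5865.
W = η·Q_H = 0.5865 × 848 = 497 kJ.

W ≈ 497 kJ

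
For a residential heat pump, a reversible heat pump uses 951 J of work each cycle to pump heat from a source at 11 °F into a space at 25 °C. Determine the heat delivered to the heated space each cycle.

T_H = 25 °C → 25 + 273.15 = 298.15 K.
T_C = 11 °F → (11 − 32) × 5/9 = -11.67 °C = 261.48 K.
The Carnot heat-pump COP is COP_HP = T_H/(T_H − T_C) = 298.15/36.67 = 8.1314.
Q_H = COP_HP · W = 8.1314 × 951 = 7730 J.

Q_H ≈ 7730 J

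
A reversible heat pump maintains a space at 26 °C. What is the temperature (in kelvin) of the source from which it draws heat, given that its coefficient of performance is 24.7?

T_C ≈ 287 K

T_H = 26 °C → 26 + 273.15 = 299.15 K.
COP_HP = T_H/(T_H − T_C) ⇒ T_C = T_H·(COP_HP − 1)/COP_HP = 299.15 × (24.7 − 1)/24.7 = 287 K.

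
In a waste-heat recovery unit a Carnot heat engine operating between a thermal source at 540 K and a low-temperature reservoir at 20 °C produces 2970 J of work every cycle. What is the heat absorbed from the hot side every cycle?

T_C = 20 °C → 20 + 273.15 = 293.15 K.
Carnot efficiency: η = 1 − T_C/T_H = 1 − 293.15/540.00 = 0.4571.
Q_H = W/η = 2970/0.4571 = 6500 J.

Q_H ≈ 6500 J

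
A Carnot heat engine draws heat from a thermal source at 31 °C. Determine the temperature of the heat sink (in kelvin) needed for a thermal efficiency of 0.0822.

T_C ≈ 279 K

T_H = 31 °C → 31 + 273.15 = 304.15 K.
From η = 1 − T_C/T_H, T_C = T_H·(1 − η) = 304.15 × (1 − 0.0822) = 279 K.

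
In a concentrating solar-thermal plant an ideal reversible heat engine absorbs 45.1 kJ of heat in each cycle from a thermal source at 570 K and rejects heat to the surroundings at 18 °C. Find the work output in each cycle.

T_C = 18 °C → 18 + 273.15 = 291.15 K.
The Carnot efficiency is η = 1 − T_C/T_H = 1 − 291.15/570.00 = 0.4892.
W = η·Q_H = 0.4892 × 45.1 = 22.06 kJ.

W ≈ 22.06 kJ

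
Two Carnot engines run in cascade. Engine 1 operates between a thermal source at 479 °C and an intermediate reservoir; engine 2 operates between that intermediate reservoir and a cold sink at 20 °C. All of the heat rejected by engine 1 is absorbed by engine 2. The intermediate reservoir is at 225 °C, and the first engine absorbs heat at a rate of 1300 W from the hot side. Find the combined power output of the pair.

T_H = 479 °C → 479 + 273.15 = 752.15 K.
T_C = 20 °C → 20 + 273.15 = 293.15 K.
Two reversible stages in series are equivalent to a single Carnot engine between T_H and T_C, so η_total = 1 − T_C/T_H = 1 − 293.15/752.15 = 0.6103.
W_total = η_total · Q_H = 0.6103 × 1300 = 793 W.

Ẇ_total ≈ 793 W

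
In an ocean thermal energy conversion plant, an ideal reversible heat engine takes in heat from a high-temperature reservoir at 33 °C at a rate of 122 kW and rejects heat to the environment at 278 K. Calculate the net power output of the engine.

T_H = 33 °C → 33 + 273.15 = 306.15 K.
Since the cycle is reversible, η = 1 − T_C/T_H = 1 − 278.00/306.15 = 0.0919.
W = η·Q_H = 0.0919 × 122 = 11.2 kW.

Ẇ ≈ 11.2 kW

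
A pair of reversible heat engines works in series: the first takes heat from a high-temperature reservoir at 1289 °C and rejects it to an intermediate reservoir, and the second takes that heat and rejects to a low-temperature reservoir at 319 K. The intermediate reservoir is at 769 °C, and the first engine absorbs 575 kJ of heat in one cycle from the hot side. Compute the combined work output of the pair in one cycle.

T_H = 1289 °C → 1289 + 273.15 = 1562.15 K.
Two reversible stages in series are equivalent to a single Carnot engine between T_H and T_C, so η_total = 1 − T_C/T_H = 1 − 319.00/1562.15 = 0.7958.
W_total = η_total · Q_H = 0.7958 × 575 = 457.6 kJ.

W_total ≈ 457.6 kJ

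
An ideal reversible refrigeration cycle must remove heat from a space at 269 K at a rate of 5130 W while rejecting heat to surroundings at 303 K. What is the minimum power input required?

Ẇ_in ≈ 648 W

COP_R = T_C/(T_H − T_C) = 269.00/34.00 = 7.9118.
W = Q_C/COP_R = 5130/7.9118 = 648 W.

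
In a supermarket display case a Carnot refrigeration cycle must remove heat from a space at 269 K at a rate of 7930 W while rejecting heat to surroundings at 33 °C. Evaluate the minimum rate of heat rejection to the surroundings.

T_H = 33 °C → 33 + 273.15 = 306.15 K.
For a reversible cycle Q_H/Q_C = T_H/T_C, so Q_H = Q_C·T_H/T_C = 7930 × 306.15/269.00 = 9030 W.

Q̇_H ≈ 9030 W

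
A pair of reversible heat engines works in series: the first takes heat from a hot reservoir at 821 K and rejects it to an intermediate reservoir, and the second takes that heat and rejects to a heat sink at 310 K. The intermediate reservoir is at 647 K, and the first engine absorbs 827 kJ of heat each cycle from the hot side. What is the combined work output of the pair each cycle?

Two reversible stages in series are equivalent to a single Carnot engine between T_H and T_C, so η_total = 1 − T_C/T_H = 1 − 310.00/821.00 = 0.6224.
W_total = η_total · Q_H = 0.6224 × 827 = 515 kJ.

W_total ≈ 515 kJ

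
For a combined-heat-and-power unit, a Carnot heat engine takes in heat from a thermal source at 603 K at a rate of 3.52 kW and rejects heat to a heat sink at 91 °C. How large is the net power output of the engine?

Ẇ ≈ 1.39 kW

T_C = 91 °C → 91 + 273.15 = 364.15 K.
Carnot efficiency: η = 1 − T_C/T_H = 1 − 364.15/603.00 = 0.3961.
W = η·Q_H = 0.3961 × 3.52 = 1.39 kW.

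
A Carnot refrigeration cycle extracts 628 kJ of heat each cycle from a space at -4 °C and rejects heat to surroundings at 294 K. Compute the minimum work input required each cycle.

T_C = -4 °C → -4 + 273.15 = 269.15 K.
The reversible coefficient of performance is COP_R = T_C/(T_H − T_C) = 269.15/24.85 = 10.8310.
W = Q_C/COP_R = 628/10.8310 = 58.0 kJ.

W_in ≈ 58.0 kJ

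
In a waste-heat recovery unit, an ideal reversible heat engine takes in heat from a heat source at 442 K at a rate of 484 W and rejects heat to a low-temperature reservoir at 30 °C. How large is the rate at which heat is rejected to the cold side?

T_C = 30 °C → 30 + 273.15 = 303.15 K.
For a reversible engine, η = 1 − T_C/T_H = 1 − 303.15/442.00 = 0.3141.
For a reversible cycle Q_C/Q_H = T_C/T_H, so Q_C = 484 × 303.15/442.00 = 332 W.

Q̇_C ≈ 332 W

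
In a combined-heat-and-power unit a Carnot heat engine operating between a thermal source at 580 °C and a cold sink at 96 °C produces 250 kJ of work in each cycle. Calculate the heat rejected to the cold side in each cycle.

Q_C ≈ 191 kJ

T_H = 580 °C → 580 + 273.15 = 853.15 K.
T_C = 96 °C → 96 + 273.15 = 369.15 K.
η_rev = 1 − T_C/T_H = 1 − 369.15/853.15 = 0.5673.
Since Q_C/Q_H = T_C/T_H and Q_H = W/η, Q_C = W·T_C/(T_H − T_C) = 250 × 369.15/484.00 = 191 kJ.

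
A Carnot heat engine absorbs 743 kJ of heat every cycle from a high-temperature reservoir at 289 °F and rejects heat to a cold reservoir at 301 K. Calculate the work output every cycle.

T_H = 289 °F → (289 − 32) × 5/9 = 142.78 °C = 415.93 K.
η_rev = 1 − T_C/T_H = 1 − 301.00/415.93 = 0.2763.
W = η·Q_H = 0.2763 × 743 = 205.3 kJ.

W ≈ 205.3 kJ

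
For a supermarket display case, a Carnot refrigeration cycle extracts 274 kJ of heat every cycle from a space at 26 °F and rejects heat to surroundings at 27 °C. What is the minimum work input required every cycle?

T_H = 27 °C → 27 + 273.15 = 300.15 K.
T_C = 26 °F → (26 − 32) × 5/9 = -3.33 °C = 269.82 K.
Carnot COP: COP_R = T_C/(T_H − T_C) = 269.82/30.33 = 8.8951.
W = Q_C/COP_R = 274/8.8951 = 30.8 kJ.

W_in ≈ 30.8 kJ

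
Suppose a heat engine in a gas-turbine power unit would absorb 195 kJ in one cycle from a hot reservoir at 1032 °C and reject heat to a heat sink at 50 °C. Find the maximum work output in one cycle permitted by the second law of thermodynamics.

W_max ≈ 147 kJ

T_H = 1032 °C → 1032 + 273.15 = 1305.15 K.
T_C = 50 °C → 50 + 273.15 = 323.15 K.
The upper bound on efficiency is η_max = 1 − T_C/T_H = 1 − 323.15/1305.15 = 0.7524.
W_max = η_max · Q_H = 0.7524 × 195 = 147 kJ.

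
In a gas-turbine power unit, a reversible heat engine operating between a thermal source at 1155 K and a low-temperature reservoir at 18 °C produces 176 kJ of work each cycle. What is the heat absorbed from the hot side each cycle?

T_C = 18 °C → 18 + 273.15 = 291.15 K.
Since the cycle is reversible, η = 1 − T_C/T_H = 1 − 291.15/1155.00 = 0.7479.
Q_H = W/η = 176/0.7479 = 235.3 kJ.

Q_H ≈ 235.3 kJ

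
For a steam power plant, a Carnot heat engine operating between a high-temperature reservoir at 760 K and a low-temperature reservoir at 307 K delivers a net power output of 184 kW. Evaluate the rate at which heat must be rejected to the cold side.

Since the cycle is reversible, η = 1 − T_C/T_H = 1 − 307.00/760.00 = 0.5961.
Since Q_C/Q_H = T_C/T_H and Q_H = W/η, Q_C = W·T_C/(T_H − T_C) = 184 × 307.00/453.00 = 125 kW.

Q̇_C ≈ 125 kW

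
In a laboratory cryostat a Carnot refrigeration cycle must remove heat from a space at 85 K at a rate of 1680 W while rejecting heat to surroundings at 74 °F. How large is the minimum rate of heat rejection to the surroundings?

T_H = 74 °F → (74 − 32) × 5/9 = 23.33 °C = 296.48 K.
For a reversible cycle Q_H/Q_C = T_H/T_C, so Q_H = Q_C·T_H/T_C = 1680 × 296.48/85.00 = 5860 W.

Q̇_H ≈ 5860 W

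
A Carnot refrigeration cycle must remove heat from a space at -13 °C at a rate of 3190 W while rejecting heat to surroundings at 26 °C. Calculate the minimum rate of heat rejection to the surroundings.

T_H = 26 °C → 26 + 273.15 = 299.15 K.
T_C = -13 °C → -13 + 273.15 = 260.15 K.
For a reversible cycle Q_H/Q_C = T_H/T_C, so Q_H = Q_C·T_H/T_C = 3190 × 299.15/260.15 = 3670 W.

Q̇_H ≈ 3670 W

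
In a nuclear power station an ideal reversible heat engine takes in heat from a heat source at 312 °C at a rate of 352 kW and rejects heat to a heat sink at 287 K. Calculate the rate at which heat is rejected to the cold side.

Q̇_C ≈ 173 kW

T_H = 312 °C → 312 + 273.15 = 585.15 K.
Carnot efficiency: η = 1 − T_C/T_H = 1 − 287.00/585.15 = 0.5095.
For a reversible cycle Q_C/Q_H = T_C/T_H, so Q_C = 352 × 287.00/585.15 = 173 kW.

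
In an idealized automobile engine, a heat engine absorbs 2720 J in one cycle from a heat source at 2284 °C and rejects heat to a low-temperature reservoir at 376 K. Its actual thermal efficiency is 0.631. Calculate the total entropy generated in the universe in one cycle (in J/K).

T_H = 2284 °C → 2284 + 273.15 = 2557.15 K.
W = η·Q_H = 0.631 × 2720 = 1716 J, so Q_C = Q_H − W = 1004 J.
The hot reservoir loses entropy Q_H/T_H = 2720/2557.15 = 1.064 J/K; the cold reservoir gains Q_C/T_C = 1004/376.00 = 2.669 J/K.
ΔS_univ = −Q_H/T_H + Q_C/T_C = 1.606 J/K (> 0, since η = 0.631 < η_Carnot = 0.853).

ΔS_univ ≈ 1.606 J/K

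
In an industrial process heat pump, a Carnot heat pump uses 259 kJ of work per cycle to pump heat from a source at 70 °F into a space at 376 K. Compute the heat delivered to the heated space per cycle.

T_C = 70 °F → (70 − 32) × 5/9 = 21.11 °C = 294.26 K.
COP_HP = T_H/(T_H − T_C) = 376.00/81.74 = 4.6000.
Q_H = COP_HP · W = 4.6000 × 259 = 1190 kJ.

Q_H ≈ 1190 kJ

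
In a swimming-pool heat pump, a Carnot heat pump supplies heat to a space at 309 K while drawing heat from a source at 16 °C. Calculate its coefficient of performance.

COP_HP ≈ 15.57

T_C = 16 °C → 16 + 273.15 = 289.15 K.
The Carnot heat-pump COP is COP_HP = T_H/(T_H − T_C) = 309.00/(309.00 − 289.15) = 15.57.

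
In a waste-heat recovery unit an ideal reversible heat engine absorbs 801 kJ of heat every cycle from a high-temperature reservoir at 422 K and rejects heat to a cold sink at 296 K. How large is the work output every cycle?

W ≈ 239 kJ

The Carnot efficiency is η = 1 − T_C/T_H = 1 − 296.00/422.00 = 0.2986.
W = η·Q_H = 0.2986 × 801 = 239 kJ.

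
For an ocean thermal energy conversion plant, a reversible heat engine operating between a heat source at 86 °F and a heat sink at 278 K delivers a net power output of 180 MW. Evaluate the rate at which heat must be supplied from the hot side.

T_H = 86 °F → (86 − 32) × 5/9 = 30.00 °C = 303.15 K.
Since the cycle is reversible, η = 1 − T_C/T_H = 1 − 278.00/303.15 = 0.0830.
Q_H = W/η = 180/0.0830 = 2170 MW.

Q̇_H ≈ 2170 MW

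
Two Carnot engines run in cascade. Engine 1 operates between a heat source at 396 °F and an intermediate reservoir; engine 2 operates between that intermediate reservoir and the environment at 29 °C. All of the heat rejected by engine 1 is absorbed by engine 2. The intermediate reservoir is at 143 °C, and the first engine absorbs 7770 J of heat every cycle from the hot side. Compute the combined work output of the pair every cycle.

W_total ≈ 2830 J

T_H = 396 °F → (396 − 32) × 5/9 = 202.22 °C = 475.37 K.
T_C = 29 °C → 29 + 273.15 = 302.15 K.
Two reversible stages in series are equivalent to a single Carnot engine between T_H and T_C, so η_total = 1 − T_C/T_H = 1 − 302.15/475.37 = 0.3644.
W_total = η_total · Q_H = 0.3644 × 7770 = 2830 J.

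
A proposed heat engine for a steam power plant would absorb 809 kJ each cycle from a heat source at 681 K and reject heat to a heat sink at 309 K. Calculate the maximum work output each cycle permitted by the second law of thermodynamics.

W_max ≈ 441.9 kJ

The second-law ceiling is the Carnot efficiency, η_max = 1 − T_C/T_H = 1 − 309.00/681.00 = 0.5463.
W_max = η_max · Q_H = 0.5463 × 809 = 441.9 kJ.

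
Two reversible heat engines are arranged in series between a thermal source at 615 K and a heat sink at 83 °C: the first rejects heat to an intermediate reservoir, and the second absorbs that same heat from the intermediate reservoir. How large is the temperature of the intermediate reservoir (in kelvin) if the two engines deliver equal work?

T_C = 83 °C → 83 + 273.15 = 356.15 K.
For reversible stages Q_m = Q_H·(T_m/T_H). Setting W₁ = Q_H(1 − T_m/T_H) equal to W₂ = Q_m(1 − T_C/T_m) = Q_H·(T_m − T_C)/T_H gives T_H − T_m = T_m − T_C, so T_m = (T_H + T_C)/2 = (615.00 + 356.15)/2 = 486 K.

T_m ≈ 486 K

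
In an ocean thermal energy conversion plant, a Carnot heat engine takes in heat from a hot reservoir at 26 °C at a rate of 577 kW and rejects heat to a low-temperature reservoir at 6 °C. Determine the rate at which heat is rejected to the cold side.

T_H = 26 °C → 26 + 273.15 = 299.15 K.
T_C = 6 °C → 6 + 273.15 = 279.15 K.
Since the cycle is reversible, η = 1 − T_C/T_H = 1 − 279.15/299.15 = 0.0669.
For a reversible cycle Q_C/Q_H = T_C/T_H, so Q_C = 577 × 279.15/299.15 = 538 kW.

Q̇_C ≈ 538 kW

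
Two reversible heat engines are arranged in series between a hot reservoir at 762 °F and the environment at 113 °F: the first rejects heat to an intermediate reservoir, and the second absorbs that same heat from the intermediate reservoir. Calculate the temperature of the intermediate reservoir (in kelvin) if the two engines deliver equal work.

T_H = 762 °F → (762 − 32) × 5/9 = 405.56 °C = 678.71 K.
T_C = 113 °F → (113 − 32) × 5/9 = 45.00 °C = 318.15 K.
For reversible stages Q_m = Q_H·(T_m/T_H). Setting W₁ = Q_H(1 − T_m/T_H) equal to W₂ = Q_m(1 − T_C/T_m) = Q_H·(T_m − T_C)/T_H gives T_H − T_m = T_m − T_C, so T_m = (T_H + T_C)/2 = (678.71 + 318.15)/2 = 498 K.

T_m ≈ 498 K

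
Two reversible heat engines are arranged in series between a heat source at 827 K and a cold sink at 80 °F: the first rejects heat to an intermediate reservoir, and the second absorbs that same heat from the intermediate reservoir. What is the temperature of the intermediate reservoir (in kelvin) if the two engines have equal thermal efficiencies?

T_C = 80 °F → (80 − 32) × 5/9 = 26.67 °C = 299.82 K.
Equal efficiencies require 1 − T_m/T_H = 1 − T_C/T_m, i.e. T_m/T_H = T_C/T_m, so T_m = √(T_H·T_C) = √(827.00 × 299.82) = 497.9 K.

T_m ≈ 497.9 K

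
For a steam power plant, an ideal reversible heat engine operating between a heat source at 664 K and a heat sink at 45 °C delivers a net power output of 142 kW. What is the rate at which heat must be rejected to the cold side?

T_C = 45 °C → 45 + 273.15 = 318.15 K.
The Carnot efficiency is η = 1 − T_C/T_H = 1 − 318.15/664.00 = 0.5209.
Since Q_C/Q_H = T_C/T_H and Q_H = W/η, Q_C = W·T_C/(T_H − T_C) = 142 × 318.15/345.85 = 131 kW.

Q̇_C ≈ 131 kW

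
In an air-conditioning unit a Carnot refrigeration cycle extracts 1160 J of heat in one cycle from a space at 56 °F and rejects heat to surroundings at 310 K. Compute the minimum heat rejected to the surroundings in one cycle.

Q_H ≈ 1260 J

T_C = 56 °F → (56 − 32) × 5/9 = 13.33 °C = 286.48 K.
For a reversible cycle Q_H/Q_C = T_H/T_C, so Q_H = Q_C·T_H/T_C = 1160 × 310.00/286.48 = 1260 J.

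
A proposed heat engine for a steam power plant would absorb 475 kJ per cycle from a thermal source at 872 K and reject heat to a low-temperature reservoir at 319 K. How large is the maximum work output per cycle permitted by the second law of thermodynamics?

W_max ≈ 301.2 kJ

No engine can exceed the Carnot limit: η_max = 1 − T_C/T_H = 1 − 319.00/872.00 = 0.6342.
W_max = η_max · Q_H = 0.6342 × 475 = 301.2 kJ.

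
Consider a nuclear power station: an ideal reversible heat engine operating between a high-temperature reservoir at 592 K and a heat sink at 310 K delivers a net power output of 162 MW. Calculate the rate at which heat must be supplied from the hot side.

For a reversible engine, η = 1 − T_C/T_H = 1 − 310.00/592.00 = 0.4764.
Q_H = W/η = 162/0.4764 = 340.1 MW.

Q̇_H ≈ 340.1 MW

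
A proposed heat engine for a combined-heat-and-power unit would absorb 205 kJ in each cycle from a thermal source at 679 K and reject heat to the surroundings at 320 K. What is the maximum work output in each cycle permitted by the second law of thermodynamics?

The second-law ceiling is the Carnot efficiency, η_max = 1 − T_C/T_H = 1 − 320.00/679.00 = 0.5287.
W_max = η_max · Q_H = 0.5287 × 205 = 108.4 kJ.

W_max ≈ 108.4 kJ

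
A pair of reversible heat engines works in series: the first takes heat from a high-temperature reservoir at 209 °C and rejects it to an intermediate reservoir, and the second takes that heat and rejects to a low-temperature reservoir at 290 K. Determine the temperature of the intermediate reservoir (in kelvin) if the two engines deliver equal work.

T_H = 209 °C → 209 + 273.15 = 482.15 K.
For reversible stages Q_m = Q_H·(T_m/T_H). Setting W₁ = Q_H(1 − T_m/T_H) equal to W₂ = Q_m(1 − T_C/T_m) = Q_H·(T_m − T_C)/T_H gives T_H − T_m = T_m − T_C, so T_m = (T_H + T_C)/2 = (482.15 + 290.00)/2 = 386.1 K.

T_m ≈ 386.1 K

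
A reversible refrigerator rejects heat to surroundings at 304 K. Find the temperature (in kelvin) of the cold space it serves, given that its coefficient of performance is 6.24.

COP_R = T_C/(T_H − T_C) ⇒ T_C = T_H·COP_R/(1 + COP_R) = 304.00 × 6.24/(1 + 6.24) = 262 K.

T_C ≈ 262 K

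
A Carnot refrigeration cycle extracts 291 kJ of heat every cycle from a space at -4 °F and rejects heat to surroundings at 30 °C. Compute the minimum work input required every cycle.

W_in ≈ 57.5 kJ

T_H = 30 °C → 30 + 273.15 = 303.15 K.
T_C = -4 °F → (-4 − 32) × 5/9 = -20.00 °C = 253.15 K.
Carnot COP: COP_R = T_C/(T_H − T_C) = 253.15/50.00 = 5.0630.
W = Q_C/COP_R = 291/5.0630 = 57.5 kJ.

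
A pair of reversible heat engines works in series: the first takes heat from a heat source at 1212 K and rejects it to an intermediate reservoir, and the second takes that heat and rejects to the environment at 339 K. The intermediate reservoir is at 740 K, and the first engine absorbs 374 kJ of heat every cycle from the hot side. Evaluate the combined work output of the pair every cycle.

W_total ≈ 269.4 kJ

Two reversible stages in series are equivalent to a single Carnot engine between T_H and T_C, so η_total = 1 − T_C/T_H = 1 − 339.00/1212.00 = 0.7203.
W_total = η_total · Q_H = 0.7203 × 374 = 269.4 kJ.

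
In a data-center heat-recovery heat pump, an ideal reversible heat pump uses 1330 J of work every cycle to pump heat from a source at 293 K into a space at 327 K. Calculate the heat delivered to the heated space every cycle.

Reversible heating COP: COP_HP = T_H/(T_H − T_C) = 327.00/34.00 = 9.6176.
Q_H = COP_HP · W = 9.6176 × 1330 = 12800 J.

Q_H ≈ 12800 J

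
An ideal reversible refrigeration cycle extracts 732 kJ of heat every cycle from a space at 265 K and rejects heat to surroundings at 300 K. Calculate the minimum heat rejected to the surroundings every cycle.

Q_H ≈ 829 kJ

For a reversible cycle Q_H/Q_C = T_H/T_C, so Q_H = Q_C·T_H/T_C = 732 × 300.00/265.00 = 829 kJ.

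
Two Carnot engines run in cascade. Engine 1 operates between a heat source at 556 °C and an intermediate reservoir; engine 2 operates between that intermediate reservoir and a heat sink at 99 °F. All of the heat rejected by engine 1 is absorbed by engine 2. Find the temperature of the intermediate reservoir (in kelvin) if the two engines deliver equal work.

T_m ≈ 569.8 K

T_H = 556 °C → 556 + 273.15 = 829.15 K.
T_C = 99 °F → (99 − 32) × 5/9 = 37.22 °C = 310.37 K.
For reversible stages Q_m = Q_H·(T_m/T_H). Setting W₁ = Q_H(1 − T_m/T_H) equal to W₂ = Q_m(1 − T_C/T_m) = Q_H·(T_m − T_C)/T_H gives T_H − T_m = T_m − T_C, so T_m = (T_H + T_C)/2 = (829.15 + 310.37)/2 = 569.8 K.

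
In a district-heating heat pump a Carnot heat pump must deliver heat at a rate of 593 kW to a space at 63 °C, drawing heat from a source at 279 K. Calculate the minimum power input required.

Ẇ_in ≈ 100.8 kW

T_H = 63 °C → 63 + 273.15 = 336.15 K.
The Carnot heat-pump COP is COP_HP = T_H/(T_H − T_C) = 336.15/57.15 = 5.8819.
W = Q_H/COP_HP = 593/5.8819 = 100.8 kW.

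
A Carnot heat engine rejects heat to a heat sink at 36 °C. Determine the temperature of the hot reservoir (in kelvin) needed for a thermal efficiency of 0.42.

T_H ≈ 533 K

T_C = 36 °C → 36 + 273.15 = 309.15 K.
From η = 1 − T_C/T_H, solving for T_H gives T_H = T_C/(1 − η) = 309.15/(1 − 0.42) = 533 K.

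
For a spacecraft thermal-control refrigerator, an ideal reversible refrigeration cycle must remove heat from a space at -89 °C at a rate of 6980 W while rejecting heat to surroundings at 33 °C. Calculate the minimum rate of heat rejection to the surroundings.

Q̇_H ≈ 11600 W

T_H = 33 °C → 33 + 273.15 = 306.15 K.
T_C = -89 °C → -89 + 273.15 = 184.15 K.
For a reversible cycle Q_H/Q_C = T_H/T_C, so Q_H = Q_C·T_H/T_C = 6980 × 306.15/184.15 = 11600 W.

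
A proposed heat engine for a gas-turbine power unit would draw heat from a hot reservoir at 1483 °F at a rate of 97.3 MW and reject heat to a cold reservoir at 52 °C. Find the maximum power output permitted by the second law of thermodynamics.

Ẇ_max ≈ 68.0 MW

T_H = 1483 °F → (1483 − 32) × 5/9 = 806.11 °C = 1079.26 K.
T_C = 52 °C → 52 + 273.15 = 325.15 K.
No engine can exceed the Carnot limit: η_max = 1 − T_C/T_H = 1 − 325.15/1079.26 = 0.6987.
W_max = η_max · Q_H = 0.6987 × 97.3 = 68.0 MW.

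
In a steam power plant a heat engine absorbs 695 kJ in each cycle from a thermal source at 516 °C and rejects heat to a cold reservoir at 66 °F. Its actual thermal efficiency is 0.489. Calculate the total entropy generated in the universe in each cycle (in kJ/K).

T_H = 516 °C → 516 + 273.15 = 789.15 K.
T_C = 66 °F → (66 − 32) × 5/9 = 18.89 °C = 292.04 K.
W = η·Q_H = 0.489 × 695 = 339.9 kJ, so Q_C = Q_H − W = 355.1 kJ.
The hot reservoir loses entropy Q_H/T_H = 695/789.15 = 0.8807 kJ/K; the cold reservoir gains Q_C/T_C = 355.1/292.04 = 1.216 kJ/K.
ΔS_univ = −Q_H/T_H + Q_C/T_C = 0.3354 kJ/K (> 0, since η = 0.489 < η_Carnot = 0.630).

ΔS_univ ≈ 0.3354 kJ/K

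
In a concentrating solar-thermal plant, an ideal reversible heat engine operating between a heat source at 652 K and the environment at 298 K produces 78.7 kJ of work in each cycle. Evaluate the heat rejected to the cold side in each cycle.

η_rev = 1 − T_C/T_H = 1 − 298.00/652.00 = 0.5429.
Since Q_C/Q_H = T_C/T_H and Q_H = W/η, Q_C = W·T_C/(T_H − T_C) = 78.7 × 298.00/354.00 = 66.3 kJ.

Q_C ≈ 66.3 kJ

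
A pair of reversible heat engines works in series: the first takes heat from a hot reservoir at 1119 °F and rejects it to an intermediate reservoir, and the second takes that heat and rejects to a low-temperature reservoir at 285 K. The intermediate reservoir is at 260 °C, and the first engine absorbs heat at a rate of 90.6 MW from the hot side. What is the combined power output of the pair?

T_H = 1119 °F → (1119 − 32) × 5/9 = 603.89 °C = 877.04 K.
Two reversible stages in series are equivalent to a single Carnot engine between T_H and T_C, so η_total = 1 − T_C/T_H = 1 − 285.00/877.04 = 0.6750.
W_total = η_total · Q_H = 0.6750 × 90.6 = 61.16 MW.

Ẇ_total ≈ 61.16 MW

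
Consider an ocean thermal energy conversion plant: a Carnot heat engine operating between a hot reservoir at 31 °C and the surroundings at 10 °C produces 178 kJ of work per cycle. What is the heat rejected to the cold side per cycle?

Q_C ≈ 2400 kJ

T_H = 31 °C → 31 + 273.15 = 304.15 K.
T_C = 10 °C → 10 + 273.15 = 283.15 K.
For a reversible engine, η = 1 − T_C/T_H = 1 − 283.15/304.15 = 0.0690.
Since Q_C/Q_H = T_C/T_H and Q_H = W/η, Q_C = W·T_C/(T_H − T_C) = 178 × 283.15/21.00 = 2400 kJ.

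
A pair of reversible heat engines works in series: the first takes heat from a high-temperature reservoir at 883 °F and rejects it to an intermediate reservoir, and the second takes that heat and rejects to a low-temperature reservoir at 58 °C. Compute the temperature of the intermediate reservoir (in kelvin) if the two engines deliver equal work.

T_m ≈ 538.5 K

T_H = 883 °F → (883 − 32) × 5/9 = 472.78 °C = 745.93 K.
T_C = 58 °C → 58 + 273.15 = 331.15 K.
For reversible stages Q_m = Q_H·(T_m/T_H). Setting W₁ = Q_H(1 − T_m/T_H) equal to W₂ = Q_m(1 − T_C/T_m) = Q_H·(T_m − T_C)/T_H gives T_H − T_m = T_m − T_C, so T_m = (T_H + T_C)/2 = (745.93 + 331.15)/2 = 538.5 K.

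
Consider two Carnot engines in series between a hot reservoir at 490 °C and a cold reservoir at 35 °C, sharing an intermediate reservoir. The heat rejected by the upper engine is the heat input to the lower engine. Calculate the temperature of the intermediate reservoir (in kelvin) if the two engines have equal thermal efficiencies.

T_H = 490 °C → 490 + 273.15 = 763.15 K.
T_C = 35 °C → 35 + 273.15 = 308.15 K.
Equal efficiencies require 1 − T_m/T_H = 1 − T_C/T_m, i.e. T_m/T_H = T_C/T_m, so T_m = √(T_H·T_C) = √(763.15 × 308.15) = 484.9 K.

T_m ≈ 484.9 K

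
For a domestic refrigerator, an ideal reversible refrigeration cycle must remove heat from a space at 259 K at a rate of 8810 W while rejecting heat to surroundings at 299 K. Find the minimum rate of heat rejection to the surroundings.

For a reversible cycle Q_H/Q_C = T_H/T_C, so Q_H = Q_C·T_H/T_C = 8810 × 299.00/259.00 = 10200 W.

Q̇_H ≈ 10200 W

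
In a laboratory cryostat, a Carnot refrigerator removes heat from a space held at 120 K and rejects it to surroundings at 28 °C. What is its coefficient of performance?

COP_R ≈ 0.6624

T_H = 28 °C → 28 + 273.15 = 301.15 K.
COP_R = T_C/(T_H − T_C) = 120.00/(301.15 − 120.00) = 0.6624.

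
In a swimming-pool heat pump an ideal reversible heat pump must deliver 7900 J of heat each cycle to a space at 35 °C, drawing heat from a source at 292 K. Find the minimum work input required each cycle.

T_H = 35 °C → 35 + 273.15 = 308.15 K.
For a reversible heat pump, COP_HP = T_H/(T_H − T_C) = 308.15/16.15 = 19.0805.
W = Q_H/COP_HP = 7900/19.0805 = 414.0 J.

W_in ≈ 414.0 J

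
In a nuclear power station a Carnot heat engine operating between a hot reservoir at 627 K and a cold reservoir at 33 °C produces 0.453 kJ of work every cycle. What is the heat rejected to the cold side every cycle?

T_C = 33 °C → 33 + 273.15 = 306.15 K.
For a reversible engine, η = 1 − T_C/T_H = 1 − 306.15/627.00 = 0.5117.
Since Q_C/Q_H = T_C/T_H and Q_H = W/η, Q_C = W·T_C/(T_H − T_C) = 0.453 × 306.15/320.85 = 0.4322 kJ.

Q_C ≈ 0.4322 kJ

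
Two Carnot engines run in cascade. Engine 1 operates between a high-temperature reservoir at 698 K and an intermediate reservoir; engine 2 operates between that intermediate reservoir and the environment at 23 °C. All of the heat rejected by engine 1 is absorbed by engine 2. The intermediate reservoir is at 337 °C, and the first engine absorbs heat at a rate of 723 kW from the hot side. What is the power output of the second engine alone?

T_C = 23 °C → 23 + 273.15 = 296.15 K.
T_m = 337 °C → 337 + 273.15 = 610.15 K.
Heat entering the second stage: Q_m = Q_H·(T_m/T_H) = 723 × 610.15/698.00 = 632 kW.
Second-stage efficiency η₂ = 1 − T_C/T_m = 1 − 296.15/610.15 = 0.5146, so W₂ = η₂·Q_m = 325 kW.

Ẇ₂ ≈ 325 kW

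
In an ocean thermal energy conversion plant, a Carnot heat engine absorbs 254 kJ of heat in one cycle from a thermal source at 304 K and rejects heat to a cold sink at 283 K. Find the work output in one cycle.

W ≈ 17.5 kJ

For a reversible engine, η = 1 − T_C/T_H = 1 − 283.00/304.00 = 0.0691.
W = η·Q_H = 0.0691 × 254 = 17.5 kJ.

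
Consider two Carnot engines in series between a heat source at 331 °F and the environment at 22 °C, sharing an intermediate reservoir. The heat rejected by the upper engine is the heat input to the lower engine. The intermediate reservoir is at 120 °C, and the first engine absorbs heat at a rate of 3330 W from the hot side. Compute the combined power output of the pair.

T_H = 331 °F → (331 − 32) × 5/9 = 166.11 °C = 439.26 K.
T_C = 22 °C → 22 + 273.15 = 295.15 K.
Two reversible stages in series are equivalent to a single Carnot engine between T_H and T_C, so η_total = 1 − T_C/T_H = 1 − 295.15/439.26 = 0.3281.
W_total = η_total · Q_H = 0.3281 × 3330 = 1090 W.

Ẇ_total ≈ 1090 W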